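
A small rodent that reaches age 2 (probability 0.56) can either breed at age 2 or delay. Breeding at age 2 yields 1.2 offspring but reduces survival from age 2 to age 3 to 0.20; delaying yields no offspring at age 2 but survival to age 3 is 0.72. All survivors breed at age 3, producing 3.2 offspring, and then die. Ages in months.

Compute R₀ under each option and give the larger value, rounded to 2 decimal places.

breed at age 2: R₀ = 0.56 × (1.2 + 0.20 × 3.2) = 0.56 × 1.8400 = 1.0304
delay to age 3: R₀ = 0.56 × (0.72 × 3.2) = 0.56 × 2.3040 = 1.2902
Higher: delay to age 3 (1.2902).

1.29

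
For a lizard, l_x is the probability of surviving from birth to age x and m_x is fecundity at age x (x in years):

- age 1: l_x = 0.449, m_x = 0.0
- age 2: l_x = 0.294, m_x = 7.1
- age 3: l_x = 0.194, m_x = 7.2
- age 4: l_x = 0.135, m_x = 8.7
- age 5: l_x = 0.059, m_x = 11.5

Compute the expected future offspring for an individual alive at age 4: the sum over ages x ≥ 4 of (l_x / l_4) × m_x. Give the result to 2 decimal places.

13.73

l_4 = 0.135. Conditional survival from age 4 to x is l_x / l_4.
  x=4: (0.135/0.135) × 8.7 = 8.7000
  x=5: (0.059/0.135) × 11.5 = 5.0259
Sum = 8.7000 + 5.0259 = 13.7259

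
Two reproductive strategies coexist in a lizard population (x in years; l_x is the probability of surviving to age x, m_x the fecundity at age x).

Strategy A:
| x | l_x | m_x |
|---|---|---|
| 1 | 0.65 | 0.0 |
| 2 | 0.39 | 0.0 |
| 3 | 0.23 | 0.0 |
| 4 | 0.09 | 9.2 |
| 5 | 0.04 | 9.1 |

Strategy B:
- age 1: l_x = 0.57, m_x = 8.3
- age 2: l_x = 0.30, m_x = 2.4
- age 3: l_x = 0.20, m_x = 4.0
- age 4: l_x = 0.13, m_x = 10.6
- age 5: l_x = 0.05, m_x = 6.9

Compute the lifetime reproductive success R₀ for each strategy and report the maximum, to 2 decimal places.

7.97

Strategy A: R₀ = 0.65×0.0 + 0.39×0.0 + 0.23×0.0 + 0.09×9.2 + 0.04×9.1 = 1.1920
Strategy B: R₀ = 0.57×8.3 + 0.30×2.4 + 0.20×4.0 + 0.13×10.6 + 0.05×6.9 = 7.9740
Highest R₀: strategy B with 7.9740.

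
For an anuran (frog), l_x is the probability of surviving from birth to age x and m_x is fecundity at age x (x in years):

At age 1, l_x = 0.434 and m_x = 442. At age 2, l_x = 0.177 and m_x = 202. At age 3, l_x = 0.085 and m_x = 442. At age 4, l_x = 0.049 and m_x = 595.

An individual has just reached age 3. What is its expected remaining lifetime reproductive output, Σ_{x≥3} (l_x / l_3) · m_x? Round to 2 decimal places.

785.00

l_3 = 0.085. Conditional survival from age 3 to x is l_x / l_3.
  x=3: (0.085/0.085) × 442 = 442.0000
  x=4: (0.049/0.085) × 595 = 343.0000
Sum = 442.0000 + 343.0000 = 785.0000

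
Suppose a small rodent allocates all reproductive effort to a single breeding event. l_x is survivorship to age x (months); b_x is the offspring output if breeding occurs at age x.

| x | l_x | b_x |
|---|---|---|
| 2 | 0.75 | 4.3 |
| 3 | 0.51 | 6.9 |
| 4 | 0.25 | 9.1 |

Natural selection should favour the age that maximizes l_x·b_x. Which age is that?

Expected offspring if breeding at age x = l_x × b_x:
  age 2: 0.75 × 4.3 = 3.225
  age 3: 0.51 × 6.9 = 3.519
  age 4: 0.25 × 9.1 = 2.275
Maximum at age 3 (3.519).

3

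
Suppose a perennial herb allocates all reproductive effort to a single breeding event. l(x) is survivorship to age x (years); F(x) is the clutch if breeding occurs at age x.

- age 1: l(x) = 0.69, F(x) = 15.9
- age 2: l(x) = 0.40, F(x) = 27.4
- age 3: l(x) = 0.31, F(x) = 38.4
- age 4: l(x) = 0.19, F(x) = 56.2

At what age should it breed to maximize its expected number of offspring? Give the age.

3

Expected offspring if breeding at age x = l(x) × F(x):
  age 1: 0.69 × 15.9 = 10.971
  age 2: 0.40 × 27.4 = 10.960
  age 3: 0.31 × 38.4 = 11.904
  age 4: 0.19 × 56.2 = 10.678
Maximum at age 3 (11.904).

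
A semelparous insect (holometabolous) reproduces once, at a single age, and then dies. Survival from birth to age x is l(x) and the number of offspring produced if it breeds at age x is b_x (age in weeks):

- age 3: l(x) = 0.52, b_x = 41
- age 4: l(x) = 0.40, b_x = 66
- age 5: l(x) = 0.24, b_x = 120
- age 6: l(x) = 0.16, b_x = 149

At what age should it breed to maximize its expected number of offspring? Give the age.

5

Expected offspring if breeding at age x = l(x) × b_x:
  age 3: 0.52 × 41 = 21.320
  age 4: 0.40 × 66 = 26.400
  age 5: 0.24 × 120 = 28.800
  age 6: 0.16 × 149 = 23.840
Maximum at age 5 (28.800).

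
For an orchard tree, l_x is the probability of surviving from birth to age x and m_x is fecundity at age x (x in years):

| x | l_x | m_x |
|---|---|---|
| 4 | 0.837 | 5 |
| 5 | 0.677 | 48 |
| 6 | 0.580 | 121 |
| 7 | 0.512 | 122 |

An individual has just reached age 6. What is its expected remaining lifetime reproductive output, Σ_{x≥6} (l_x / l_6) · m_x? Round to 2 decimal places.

228.70

l_6 = 0.580. Conditional survival from age 6 to x is l_x / l_6.
  x=6: (0.580/0.580) × 121 = 121.0000
  x=7: (0.512/0.580) × 122 = 107.6966
Sum = 121.0000 + 107.6966 = 228.6966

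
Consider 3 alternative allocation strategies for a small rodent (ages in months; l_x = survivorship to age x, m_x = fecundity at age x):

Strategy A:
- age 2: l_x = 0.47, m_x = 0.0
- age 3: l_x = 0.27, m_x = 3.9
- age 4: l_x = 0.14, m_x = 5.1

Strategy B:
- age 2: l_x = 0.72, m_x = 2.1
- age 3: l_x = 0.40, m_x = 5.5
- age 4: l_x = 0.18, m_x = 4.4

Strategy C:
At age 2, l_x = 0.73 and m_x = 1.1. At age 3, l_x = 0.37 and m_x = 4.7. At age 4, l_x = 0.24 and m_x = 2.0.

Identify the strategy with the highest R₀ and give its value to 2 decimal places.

4.50

Strategy A: R₀ = 0.47×0.0 + 0.27×3.9 + 0.14×5.1 = 1.7670
Strategy B: R₀ = 0.72×2.1 + 0.40×5.5 + 0.18×4.4 = 4.5040
Strategy C: R₀ = 0.73×1.1 + 0.37×4.7 + 0.24×2.0 = 3.0220
Highest R₀: strategy B with 4.5040.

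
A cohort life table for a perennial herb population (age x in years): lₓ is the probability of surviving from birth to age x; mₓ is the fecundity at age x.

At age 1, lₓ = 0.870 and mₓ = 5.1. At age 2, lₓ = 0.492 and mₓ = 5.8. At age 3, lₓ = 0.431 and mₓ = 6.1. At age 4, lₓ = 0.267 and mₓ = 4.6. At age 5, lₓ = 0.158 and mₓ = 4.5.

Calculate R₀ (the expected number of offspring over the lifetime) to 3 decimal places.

11.859

R₀ = Σ lₓ mₓ:
  age 1: 0.870 × 5.1 = 4.4370
  age 2: 0.492 × 5.8 = 2.8536
  age 3: 0.431 × 6.1 = 2.6291
  age 4: 0.267 × 4.6 = 1.2282
  age 5: 0.158 × 4.5 = 0.7110
R₀ = 4.4370 + 2.8536 + 2.6291 + 1.2282 + 0.7110 = 11.8589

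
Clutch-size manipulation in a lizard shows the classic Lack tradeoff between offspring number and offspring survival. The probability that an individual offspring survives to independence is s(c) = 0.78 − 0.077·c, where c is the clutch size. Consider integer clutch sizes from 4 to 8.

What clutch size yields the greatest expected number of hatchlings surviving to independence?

Expected hatchlings surviving to independence = c × s(c):
  c=4: 4 × 0.472 = 1.888
  c=5: 5 × 0.395 = 1.975
  c=6: 6 × 0.318 = 1.908
  c=7: 7 × 0.241 = 1.687
  c=8: 8 × 0.164 = 1.312
Maximum at c = 5 (1.975 hatchlings surviving to independence).

5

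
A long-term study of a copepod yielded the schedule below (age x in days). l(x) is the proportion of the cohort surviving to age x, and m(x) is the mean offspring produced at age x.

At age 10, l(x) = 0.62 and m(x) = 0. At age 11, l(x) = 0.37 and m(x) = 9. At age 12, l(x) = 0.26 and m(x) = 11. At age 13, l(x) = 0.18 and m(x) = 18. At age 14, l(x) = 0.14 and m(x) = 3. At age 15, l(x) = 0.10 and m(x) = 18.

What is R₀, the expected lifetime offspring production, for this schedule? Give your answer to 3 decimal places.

R₀ = Σ l(x) m(x):
  age 10: 0.62 × 0 = 0.0000
  age 11: 0.37 × 9 = 3.3300
  age 12: 0.26 × 11 = 2.8600
  age 13: 0.18 × 18 = 3.2400
  age 14: 0.14 × 3 = 0.4200
  age 15: 0.10 × 18 = 1.8000
R₀ = 0.0000 + 3.3300 + 2.8600 + 3.2400 + 0.4200 + 1.8000 = 11.6500

11.650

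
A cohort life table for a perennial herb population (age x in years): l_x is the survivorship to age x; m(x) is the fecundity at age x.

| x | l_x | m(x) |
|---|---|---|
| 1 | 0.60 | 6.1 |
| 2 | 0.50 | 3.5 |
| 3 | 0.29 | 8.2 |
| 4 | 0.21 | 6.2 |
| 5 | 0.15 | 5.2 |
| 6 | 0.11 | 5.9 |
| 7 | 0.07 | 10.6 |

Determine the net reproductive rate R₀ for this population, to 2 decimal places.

11.26

R₀ = Σ l_x m(x):
  age 1: 0.60 × 6.1 = 3.6600
  age 2: 0.50 × 3.5 = 1.7500
  age 3: 0.29 × 8.2 = 2.3780
  age 4: 0.21 × 6.2 = 1.3020
  age 5: 0.15 × 5.2 = 0.7800
  age 6: 0.11 × 5.9 = 0.6490
  age 7: 0.07 × 10.6 = 0.7420
R₀ = 3.6600 + 1.7500 + 2.3780 + 1.3020 + 0.7800 + 0.6490 + 0.7420 = 11.2610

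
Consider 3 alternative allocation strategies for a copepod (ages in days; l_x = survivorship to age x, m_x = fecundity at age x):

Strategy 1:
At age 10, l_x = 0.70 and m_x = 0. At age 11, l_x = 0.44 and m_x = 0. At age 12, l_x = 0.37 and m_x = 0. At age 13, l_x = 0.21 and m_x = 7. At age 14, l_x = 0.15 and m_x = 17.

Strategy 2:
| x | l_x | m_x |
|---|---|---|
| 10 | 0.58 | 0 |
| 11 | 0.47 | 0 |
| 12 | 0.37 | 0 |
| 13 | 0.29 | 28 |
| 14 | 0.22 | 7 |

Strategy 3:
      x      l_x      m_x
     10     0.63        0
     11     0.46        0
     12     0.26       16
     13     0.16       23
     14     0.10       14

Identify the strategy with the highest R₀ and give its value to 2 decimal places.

Strategy 1: R₀ = 0.70×0 + 0.44×0 + 0.37×0 + 0.21×7 + 0.15×17 = 4.0200
Strategy 2: R₀ = 0.58×0 + 0.47×0 + 0.37×0 + 0.29×28 + 0.22×7 = 9.6600
Strategy 3: R₀ = 0.63×0 + 0.46×0 + 0.26×16 + 0.16×23 + 0.10×14 = 9.2400
Highest R₀: strategy 2 with 9.6600.

9.66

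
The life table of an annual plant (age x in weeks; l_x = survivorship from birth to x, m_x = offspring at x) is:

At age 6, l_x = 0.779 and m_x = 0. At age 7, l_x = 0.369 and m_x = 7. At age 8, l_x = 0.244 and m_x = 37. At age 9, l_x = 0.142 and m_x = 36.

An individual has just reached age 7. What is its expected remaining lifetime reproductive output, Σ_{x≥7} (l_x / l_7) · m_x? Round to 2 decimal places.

45.32

l_7 = 0.369. Conditional survival from age 7 to x is l_x / l_7.
  x=7: (0.369/0.369) × 7 = 7.0000
  x=8: (0.244/0.369) × 37 = 24.4661
  x=9: (0.142/0.369) × 36 = 13.8537
Sum = 7.0000 + 24.4661 + 13.8537 = 45.3198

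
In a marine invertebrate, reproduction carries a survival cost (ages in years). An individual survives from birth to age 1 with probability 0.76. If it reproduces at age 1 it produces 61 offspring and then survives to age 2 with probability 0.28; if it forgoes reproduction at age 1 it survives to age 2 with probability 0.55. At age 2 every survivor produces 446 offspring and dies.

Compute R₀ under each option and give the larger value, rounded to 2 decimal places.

breed at age 1: R₀ = 0.76 × (61 + 0.28 × 446) = 0.76 × 185.8800 = 141.2688
delay to age 2: R₀ = 0.76 × (0.55 × 446) = 0.76 × 245.3000 = 186.4280
Higher: delay to age 2 (186.4280).

186.43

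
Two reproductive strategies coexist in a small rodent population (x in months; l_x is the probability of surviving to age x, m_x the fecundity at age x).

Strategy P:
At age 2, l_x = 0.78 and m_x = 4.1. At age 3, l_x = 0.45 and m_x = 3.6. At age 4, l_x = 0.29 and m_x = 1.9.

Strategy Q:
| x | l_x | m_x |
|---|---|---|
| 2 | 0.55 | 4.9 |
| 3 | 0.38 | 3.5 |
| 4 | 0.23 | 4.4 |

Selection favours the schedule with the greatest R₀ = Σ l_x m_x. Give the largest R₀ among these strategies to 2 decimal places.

5.37

Strategy P: R₀ = 0.78×4.1 + 0.45×3.6 + 0.29×1.9 = 5.3690
Strategy Q: R₀ = 0.55×4.9 + 0.38×3.5 + 0.23×4.4 = 5.0370
Highest R₀: strategy P with 5.3690.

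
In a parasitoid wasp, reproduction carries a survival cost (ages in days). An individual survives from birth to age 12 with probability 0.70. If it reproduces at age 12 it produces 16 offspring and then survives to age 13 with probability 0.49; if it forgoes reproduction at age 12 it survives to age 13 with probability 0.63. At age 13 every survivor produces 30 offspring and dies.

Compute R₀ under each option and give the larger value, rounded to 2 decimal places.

21.49

breed at age 12: R₀ = 0.70 × (16 + 0.49 × 30) = 0.70 × 30.7000 = 21.4900
delay to age 13: R₀ = 0.70 × (0.63 × 30) = 0.70 × 18.9000 = 13.2300
Higher: breed at age 12 (21.4900).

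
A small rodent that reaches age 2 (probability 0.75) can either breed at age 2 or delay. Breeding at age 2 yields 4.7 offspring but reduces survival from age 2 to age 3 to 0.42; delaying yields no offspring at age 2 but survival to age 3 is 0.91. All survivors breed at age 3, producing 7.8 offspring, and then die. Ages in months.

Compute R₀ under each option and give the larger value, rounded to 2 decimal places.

5.98

breed at age 2: R₀ = 0.75 × (4.7 + 0.42 × 7.8) = 0.75 × 7.9760 = 5.9820
delay to age 3: R₀ = 0.75 × (0.91 × 7.8) = 0.75 × 7.0980 = 5.3235
Higher: breed at age 2 (5.9820).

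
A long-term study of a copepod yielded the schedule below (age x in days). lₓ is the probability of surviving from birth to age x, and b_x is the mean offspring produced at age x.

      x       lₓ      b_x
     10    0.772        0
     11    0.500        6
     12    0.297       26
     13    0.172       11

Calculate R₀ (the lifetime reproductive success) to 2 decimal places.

12.61

R₀ = Σ lₓ b_x:
  age 10: 0.772 × 0 = 0.0000
  age 11: 0.500 × 6 = 3.0000
  age 12: 0.297 × 26 = 7.7220
  age 13: 0.172 × 11 = 1.8920
R₀ = 0.0000 + 3.0000 + 7.7220 + 1.8920 = 12.6140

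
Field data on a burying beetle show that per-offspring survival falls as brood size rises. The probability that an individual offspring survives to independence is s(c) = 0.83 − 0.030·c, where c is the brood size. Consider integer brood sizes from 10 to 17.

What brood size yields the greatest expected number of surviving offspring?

14

Expected surviving offspring = c × s(c):
  c=10: 10 × 0.530 = 5.300
  c=11: 11 × 0.500 = 5.500
  c=12: 12 × 0.470 = 5.640
  c=13: 13 × 0.440 = 5.720
  c=14: 14 × 0.410 = 5.740
  c=15: 15 × 0.380 = 5.700
  c=16: 16 × 0.350 = 5.600
  c=17: 17 × 0.320 = 5.440
Maximum at c = 14 (5.740 surviving offspring).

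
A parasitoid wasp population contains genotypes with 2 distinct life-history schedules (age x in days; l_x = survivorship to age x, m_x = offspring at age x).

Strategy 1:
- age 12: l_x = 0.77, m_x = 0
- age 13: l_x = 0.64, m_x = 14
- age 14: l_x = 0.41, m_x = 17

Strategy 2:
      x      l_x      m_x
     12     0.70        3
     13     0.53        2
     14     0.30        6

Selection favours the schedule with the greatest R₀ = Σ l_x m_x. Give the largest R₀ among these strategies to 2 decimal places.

Strategy 1: R₀ = 0.77×0 + 0.64×14 + 0.41×17 = 15.9300
Strategy 2: R₀ = 0.70×3 + 0.53×2 + 0.30×6 = 4.9600
Highest R₀: strategy 1 with 15.9300.

15.93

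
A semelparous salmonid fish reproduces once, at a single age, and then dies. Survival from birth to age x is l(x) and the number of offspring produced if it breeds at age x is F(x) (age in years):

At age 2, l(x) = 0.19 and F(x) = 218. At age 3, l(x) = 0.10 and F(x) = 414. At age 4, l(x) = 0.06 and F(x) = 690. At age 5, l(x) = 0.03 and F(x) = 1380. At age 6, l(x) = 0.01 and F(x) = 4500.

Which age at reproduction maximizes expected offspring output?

Expected offspring if breeding at age x = l(x) × F(x):
  age 2: 0.19 × 218 = 41.420
  age 3: 0.10 × 414 = 41.400
  age 4: 0.06 × 690 = 41.400
  age 5: 0.03 × 1380 = 41.400
  age 6: 0.01 × 4500 = 45.000
Maximum at age 6 (45.000).

6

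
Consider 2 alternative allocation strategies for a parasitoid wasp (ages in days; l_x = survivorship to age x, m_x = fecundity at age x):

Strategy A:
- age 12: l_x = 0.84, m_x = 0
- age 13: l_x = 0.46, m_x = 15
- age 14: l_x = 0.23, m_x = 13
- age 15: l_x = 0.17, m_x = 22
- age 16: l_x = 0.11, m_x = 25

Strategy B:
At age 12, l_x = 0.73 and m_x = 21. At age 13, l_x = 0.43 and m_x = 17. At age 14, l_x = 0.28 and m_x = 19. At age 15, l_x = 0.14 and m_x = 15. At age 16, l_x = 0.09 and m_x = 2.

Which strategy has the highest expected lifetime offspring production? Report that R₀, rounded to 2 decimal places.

30.24

Strategy A: R₀ = 0.84×0 + 0.46×15 + 0.23×13 + 0.17×22 + 0.11×25 = 16.3800
Strategy B: R₀ = 0.73×21 + 0.43×17 + 0.28×19 + 0.14×15 + 0.09×2 = 30.2400
Highest R₀: strategy B with 30.2400.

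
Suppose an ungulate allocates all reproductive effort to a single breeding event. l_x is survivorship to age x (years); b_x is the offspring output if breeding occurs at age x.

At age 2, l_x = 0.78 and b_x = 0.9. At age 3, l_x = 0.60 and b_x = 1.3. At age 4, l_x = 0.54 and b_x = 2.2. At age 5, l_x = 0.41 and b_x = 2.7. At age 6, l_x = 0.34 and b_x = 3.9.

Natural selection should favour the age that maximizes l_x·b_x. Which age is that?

Expected offspring if breeding at age x = l_x × b_x:
  age 2: 0.78 × 0.9 = 0.702
  age 3: 0.60 × 1.3 = 0.780
  age 4: 0.54 × 2.2 = 1.188
  age 5: 0.41 × 2.7 = 1.107
  age 6: 0.34 × 3.9 = 1.326
Maximum at age 6 (1.326).

6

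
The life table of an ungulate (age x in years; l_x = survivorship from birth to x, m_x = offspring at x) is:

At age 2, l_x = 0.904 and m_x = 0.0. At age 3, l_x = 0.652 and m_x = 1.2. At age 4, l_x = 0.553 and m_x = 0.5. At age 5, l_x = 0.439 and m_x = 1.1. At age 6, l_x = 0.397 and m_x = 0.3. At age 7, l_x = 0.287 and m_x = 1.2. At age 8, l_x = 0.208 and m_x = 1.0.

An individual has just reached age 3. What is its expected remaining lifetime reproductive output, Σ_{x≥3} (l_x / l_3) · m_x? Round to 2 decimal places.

l_3 = 0.652. Conditional survival from age 3 to x is l_x / l_3.
  x=3: (0.652/0.652) × 1.2 = 1.2000
  x=4: (0.553/0.652) × 0.5 = 0.4241
  x=5: (0.439/0.652) × 1.1 = 0.7406
  x=6: (0.397/0.652) × 0.3 = 0.1827
  x=7: (0.287/0.652) × 1.2 = 0.5282
  x=8: (0.208/0.652) × 1.0 = 0.3190
Sum = 1.2000 + 0.4241 + 0.7406 + 0.1827 + 0.5282 + 0.3190 = 3.3946

3.39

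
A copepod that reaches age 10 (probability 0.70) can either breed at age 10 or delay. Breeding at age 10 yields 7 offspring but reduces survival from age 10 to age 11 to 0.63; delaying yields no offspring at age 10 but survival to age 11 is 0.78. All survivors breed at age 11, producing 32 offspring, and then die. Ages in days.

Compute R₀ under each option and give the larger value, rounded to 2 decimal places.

19.01

breed at age 10: R₀ = 0.70 × (7 + 0.63 × 32) = 0.70 × 27.1600 = 19.0120
delay to age 11: R₀ = 0.70 × (0.78 × 32) = 0.70 × 24.9600 = 17.4720
Higher: breed at age 10 (19.0120).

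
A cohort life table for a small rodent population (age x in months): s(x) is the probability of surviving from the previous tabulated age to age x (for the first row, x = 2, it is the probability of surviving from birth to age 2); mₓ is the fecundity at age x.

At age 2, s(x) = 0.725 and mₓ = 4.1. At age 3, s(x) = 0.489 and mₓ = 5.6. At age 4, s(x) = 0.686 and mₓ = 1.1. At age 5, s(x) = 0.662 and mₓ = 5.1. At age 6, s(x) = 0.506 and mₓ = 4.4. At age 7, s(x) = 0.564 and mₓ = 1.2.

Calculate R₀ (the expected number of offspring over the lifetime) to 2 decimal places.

Survivorship from birth: l_x = s_2·s_3·…·s_x.
  l_2 = 0.72500
  l_3 = 0.35452
  l_4 = 0.24320
  l_5 = 0.16100
  l_6 = 0.08147
  l_7 = 0.04595
R₀ = Σ l_x mₓ:
  age 2: 0.72500 × 4.1 = 2.9725
  age 3: 0.35452 × 5.6 = 1.9853
  age 4: 0.24320 × 1.1 = 0.2675
  age 5: 0.16100 × 5.1 = 0.8211
  age 6: 0.08147 × 4.4 = 0.3585
  age 7: 0.04595 × 1.2 = 0.0551
R₀ = 2.9725 + 1.9853 + 0.2675 + 0.8211 + 0.3585 + 0.0551 = 6.4600

6.46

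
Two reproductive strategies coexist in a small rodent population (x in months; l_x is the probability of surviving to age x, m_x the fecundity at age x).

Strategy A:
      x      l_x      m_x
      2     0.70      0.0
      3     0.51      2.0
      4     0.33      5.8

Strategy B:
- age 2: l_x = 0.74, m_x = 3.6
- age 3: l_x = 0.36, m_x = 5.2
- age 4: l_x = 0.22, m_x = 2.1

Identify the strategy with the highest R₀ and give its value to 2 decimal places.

Strategy A: R₀ = 0.70×0.0 + 0.51×2.0 + 0.33×5.8 = 2.9340
Strategy B: R₀ = 0.74×3.6 + 0.36×5.2 + 0.22×2.1 = 4.9980
Highest R₀: strategy B with 4.9980.

5.00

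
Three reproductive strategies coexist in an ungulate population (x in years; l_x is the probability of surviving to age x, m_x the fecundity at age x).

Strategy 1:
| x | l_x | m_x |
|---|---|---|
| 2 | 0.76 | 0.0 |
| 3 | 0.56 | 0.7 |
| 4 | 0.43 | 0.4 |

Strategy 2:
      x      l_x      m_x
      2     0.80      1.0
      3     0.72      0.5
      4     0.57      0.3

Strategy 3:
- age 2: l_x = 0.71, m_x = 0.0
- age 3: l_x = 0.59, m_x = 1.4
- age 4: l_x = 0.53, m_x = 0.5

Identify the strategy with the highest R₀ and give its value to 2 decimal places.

Strategy 1: R₀ = 0.76×0.0 + 0.56×0.7 + 0.43×0.4 = 0.5640
Strategy 2: R₀ = 0.80×1.0 + 0.72×0.5 + 0.57×0.3 = 1.3310
Strategy 3: R₀ = 0.71×0.0 + 0.59×1.4 + 0.53×0.5 = 1.0910
Highest R₀: strategy 2 with 1.3310.

1.33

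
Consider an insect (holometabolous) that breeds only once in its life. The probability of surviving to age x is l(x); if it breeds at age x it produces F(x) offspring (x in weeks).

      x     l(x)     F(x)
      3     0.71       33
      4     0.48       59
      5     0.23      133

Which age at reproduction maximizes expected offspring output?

5

Expected offspring if breeding at age x = l(x) × F(x):
  age 3: 0.71 × 33 = 23.430
  age 4: 0.48 × 59 = 28.320
  age 5: 0.23 × 133 = 30.590
Maximum at age 5 (30.590).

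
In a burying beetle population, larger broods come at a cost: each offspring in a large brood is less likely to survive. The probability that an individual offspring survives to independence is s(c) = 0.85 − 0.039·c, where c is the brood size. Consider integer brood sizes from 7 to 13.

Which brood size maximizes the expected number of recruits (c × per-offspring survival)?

Expected recruits = c × s(c):
  c=7: 7 × 0.577 = 4.039
  c=8: 8 × 0.538 = 4.304
  c=9: 9 × 0.499 = 4.491
  c=10: 10 × 0.460 = 4.600
  c=11: 11 × 0.421 = 4.631
  c=12: 12 × 0.382 = 4.584
  c=13: 13 × 0.343 = 4.459
Maximum at c = 11 (4.631 recruits).

11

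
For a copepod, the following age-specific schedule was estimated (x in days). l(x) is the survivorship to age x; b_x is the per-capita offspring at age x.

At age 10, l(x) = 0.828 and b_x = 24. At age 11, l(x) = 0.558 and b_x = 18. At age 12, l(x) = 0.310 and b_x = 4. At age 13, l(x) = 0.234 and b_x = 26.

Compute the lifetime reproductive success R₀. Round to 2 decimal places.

37.24

R₀ = Σ l(x) b_x:
  age 10: 0.828 × 24 = 19.8720
  age 11: 0.558 × 18 = 10.0440
  age 12: 0.310 × 4 = 1.2400
  age 13: 0.234 × 26 = 6.0840
R₀ = 19.8720 + 10.0440 + 1.2400 + 6.0840 = 37.2400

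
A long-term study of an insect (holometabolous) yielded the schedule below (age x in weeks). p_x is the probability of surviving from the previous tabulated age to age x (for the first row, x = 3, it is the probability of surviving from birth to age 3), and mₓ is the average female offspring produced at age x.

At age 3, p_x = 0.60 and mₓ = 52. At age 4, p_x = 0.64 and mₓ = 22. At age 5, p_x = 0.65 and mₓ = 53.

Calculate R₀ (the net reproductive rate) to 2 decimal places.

52.88

Survivorship from birth: l_x = p_3·p_4·…·p_x.
  l_3 = 0.60000
  l_4 = 0.38400
  l_5 = 0.24960
R₀ = Σ l_x mₓ:
  age 3: 0.60000 × 52 = 31.2000
  age 4: 0.38400 × 22 = 8.4480
  age 5: 0.24960 × 53 = 13.2288
R₀ = 31.2000 + 8.4480 + 13.2288 = 52.8768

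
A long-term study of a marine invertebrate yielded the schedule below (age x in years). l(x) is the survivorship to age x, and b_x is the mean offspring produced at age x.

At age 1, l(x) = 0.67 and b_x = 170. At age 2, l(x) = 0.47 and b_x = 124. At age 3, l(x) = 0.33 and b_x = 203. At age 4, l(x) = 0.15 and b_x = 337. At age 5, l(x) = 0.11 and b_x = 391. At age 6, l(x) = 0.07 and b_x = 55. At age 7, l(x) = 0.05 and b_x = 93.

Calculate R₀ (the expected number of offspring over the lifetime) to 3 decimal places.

R₀ = Σ l(x) b_x:
  age 1: 0.67 × 170 = 113.9000
  age 2: 0.47 × 124 = 58.2800
  age 3: 0.33 × 203 = 66.9900
  age 4: 0.15 × 337 = 50.5500
  age 5: 0.11 × 391 = 43.0100
  age 6: 0.07 × 55 = 3.8500
  age 7: 0.05 × 93 = 4.6500
R₀ = 113.9000 + 58.2800 + 66.9900 + 50.5500 + 43.0100 + 3.8500 + 4.6500 = 341.2300

341.230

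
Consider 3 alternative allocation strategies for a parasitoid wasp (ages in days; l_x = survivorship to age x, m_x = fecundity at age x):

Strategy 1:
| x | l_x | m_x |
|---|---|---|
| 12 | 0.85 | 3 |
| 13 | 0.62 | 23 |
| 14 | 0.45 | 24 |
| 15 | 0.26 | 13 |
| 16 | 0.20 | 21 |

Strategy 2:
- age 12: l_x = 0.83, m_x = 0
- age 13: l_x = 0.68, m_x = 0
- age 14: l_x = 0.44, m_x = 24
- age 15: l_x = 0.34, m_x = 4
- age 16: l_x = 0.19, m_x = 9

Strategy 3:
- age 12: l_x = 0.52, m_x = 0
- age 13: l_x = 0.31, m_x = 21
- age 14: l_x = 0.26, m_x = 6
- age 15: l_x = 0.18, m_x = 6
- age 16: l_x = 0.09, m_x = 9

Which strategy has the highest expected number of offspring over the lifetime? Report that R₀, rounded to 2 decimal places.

Strategy 1: R₀ = 0.85×3 + 0.62×23 + 0.45×24 + 0.26×13 + 0.20×21 = 35.1900
Strategy 2: R₀ = 0.83×0 + 0.68×0 + 0.44×24 + 0.34×4 + 0.19×9 = 13.6300
Strategy 3: R₀ = 0.52×0 + 0.31×21 + 0.26×6 + 0.18×6 + 0.09×9 = 9.9600
Highest R₀: strategy 1 with 35.1900.

35.19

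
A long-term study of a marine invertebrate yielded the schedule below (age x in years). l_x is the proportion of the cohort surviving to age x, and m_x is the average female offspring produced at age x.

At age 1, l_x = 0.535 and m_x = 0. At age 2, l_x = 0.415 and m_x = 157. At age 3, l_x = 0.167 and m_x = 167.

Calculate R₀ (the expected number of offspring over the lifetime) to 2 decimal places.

93.04

R₀ = Σ l_x m_x:
  age 1: 0.535 × 0 = 0.0000
  age 2: 0.415 × 157 = 65.1550
  age 3: 0.167 × 167 = 27.8890
R₀ = 0.0000 + 65.1550 + 27.8890 = 93.0440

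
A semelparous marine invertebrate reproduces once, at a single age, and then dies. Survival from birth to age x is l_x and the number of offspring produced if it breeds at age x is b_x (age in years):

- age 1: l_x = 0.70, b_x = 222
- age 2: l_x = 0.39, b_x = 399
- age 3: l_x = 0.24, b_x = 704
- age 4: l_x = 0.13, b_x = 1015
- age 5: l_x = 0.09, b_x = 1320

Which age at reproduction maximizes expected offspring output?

Expected offspring if breeding at age x = l_x × b_x:
  age 1: 0.70 × 222 = 155.400
  age 2: 0.39 × 399 = 155.610
  age 3: 0.24 × 704 = 168.960
  age 4: 0.13 × 1015 = 131.950
  age 5: 0.09 × 1320 = 118.800
Maximum at age 3 (168.960).

3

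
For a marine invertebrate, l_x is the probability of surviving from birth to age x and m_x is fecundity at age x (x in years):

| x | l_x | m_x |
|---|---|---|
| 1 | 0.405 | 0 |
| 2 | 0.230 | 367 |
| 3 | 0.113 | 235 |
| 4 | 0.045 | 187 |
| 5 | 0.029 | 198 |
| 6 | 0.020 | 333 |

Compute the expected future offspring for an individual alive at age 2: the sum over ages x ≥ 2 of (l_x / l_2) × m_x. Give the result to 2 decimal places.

l_2 = 0.230. Conditional survival from age 2 to x is l_x / l_2.
  x=2: (0.230/0.230) × 367 = 367.0000
  x=3: (0.113/0.230) × 235 = 115.4565
  x=4: (0.045/0.230) × 187 = 36.5870
  x=5: (0.029/0.230) × 198 = 24.9652
  x=6: (0.020/0.230) × 333 = 28.9565
Sum = 367.0000 + 115.4565 + 36.5870 + 24.9652 + 28.9565 = 572.9652

572.97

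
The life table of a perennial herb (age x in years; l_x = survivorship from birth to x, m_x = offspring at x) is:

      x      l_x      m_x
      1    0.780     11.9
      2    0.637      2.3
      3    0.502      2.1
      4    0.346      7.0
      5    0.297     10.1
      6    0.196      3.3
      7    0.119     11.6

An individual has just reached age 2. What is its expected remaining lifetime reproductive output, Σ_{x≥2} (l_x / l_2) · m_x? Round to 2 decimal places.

15.65

l_2 = 0.637. Conditional survival from age 2 to x is l_x / l_2.
  x=2: (0.637/0.637) × 2.3 = 2.3000
  x=3: (0.502/0.637) × 2.1 = 1.6549
  x=4: (0.346/0.637) × 7.0 = 3.8022
  x=5: (0.297/0.637) × 10.1 = 4.7091
  x=6: (0.196/0.637) × 3.3 = 1.0154
  x=7: (0.119/0.637) × 11.6 = 2.1670
Sum = 2.3000 + 1.6549 + 3.8022 + 4.7091 + 1.0154 + 2.1670 = 15.6487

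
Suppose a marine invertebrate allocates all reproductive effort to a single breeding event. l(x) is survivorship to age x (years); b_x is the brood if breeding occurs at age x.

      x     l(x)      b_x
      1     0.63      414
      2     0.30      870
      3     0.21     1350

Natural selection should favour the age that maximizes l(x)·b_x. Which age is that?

3

Expected offspring if breeding at age x = l(x) × b_x:
  age 1: 0.63 × 414 = 260.820
  age 2: 0.30 × 870 = 261.000
  age 3: 0.21 × 1350 = 283.500
Maximum at age 3 (283.500).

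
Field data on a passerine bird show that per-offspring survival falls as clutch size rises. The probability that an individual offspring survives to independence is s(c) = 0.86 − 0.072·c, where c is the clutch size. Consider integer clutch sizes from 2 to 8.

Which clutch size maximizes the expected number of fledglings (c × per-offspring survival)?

6

Expected fledglings = c × s(c):
  c=2: 2 × 0.716 = 1.432
  c=3: 3 × 0.644 = 1.932
  c=4: 4 × 0.572 = 2.288
  c=5: 5 × 0.500 = 2.500
  c=6: 6 × 0.428 = 2.568
  c=7: 7 × 0.356 = 2.492
  c=8: 8 × 0.284 = 2.272
Maximum at c = 6 (2.568 fledglings).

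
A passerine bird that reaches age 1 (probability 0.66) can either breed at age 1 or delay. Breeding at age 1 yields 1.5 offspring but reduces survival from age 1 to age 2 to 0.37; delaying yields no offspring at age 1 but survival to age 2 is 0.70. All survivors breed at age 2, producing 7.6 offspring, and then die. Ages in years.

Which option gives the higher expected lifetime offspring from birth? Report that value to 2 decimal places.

breed at age 1: R₀ = 0.66 × (1.5 + 0.37 × 7.6) = 0.66 × 4.3120 = 2.8459
delay to age 2: R₀ = 0.66 × (0.70 × 7.6) = 0.66 × 5.3200 = 3.5112
Higher: delay to age 2 (3.5112).

3.51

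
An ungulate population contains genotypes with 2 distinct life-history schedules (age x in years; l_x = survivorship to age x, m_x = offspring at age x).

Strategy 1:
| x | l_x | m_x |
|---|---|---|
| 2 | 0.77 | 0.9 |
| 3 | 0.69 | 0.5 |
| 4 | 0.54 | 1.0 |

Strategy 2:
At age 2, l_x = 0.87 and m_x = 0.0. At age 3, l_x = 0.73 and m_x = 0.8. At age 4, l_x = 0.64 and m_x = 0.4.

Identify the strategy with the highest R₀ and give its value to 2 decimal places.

1.58

Strategy 1: R₀ = 0.77×0.9 + 0.69×0.5 + 0.54×1.0 = 1.5780
Strategy 2: R₀ = 0.87×0.0 + 0.73×0.8 + 0.64×0.4 = 0.8400
Highest R₀: strategy 1 with 1.5780.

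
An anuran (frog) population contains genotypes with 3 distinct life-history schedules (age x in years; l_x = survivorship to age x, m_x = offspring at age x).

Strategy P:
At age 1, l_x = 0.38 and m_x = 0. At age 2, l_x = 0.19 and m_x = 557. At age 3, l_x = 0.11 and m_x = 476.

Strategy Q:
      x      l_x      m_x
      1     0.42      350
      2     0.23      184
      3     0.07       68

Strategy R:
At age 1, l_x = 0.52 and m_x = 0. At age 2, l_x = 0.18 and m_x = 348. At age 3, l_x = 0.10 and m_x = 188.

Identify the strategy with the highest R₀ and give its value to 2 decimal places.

194.08

Strategy P: R₀ = 0.38×0 + 0.19×557 + 0.11×476 = 158.1900
Strategy Q: R₀ = 0.42×350 + 0.23×184 + 0.07×68 = 194.0800
Strategy R: R₀ = 0.52×0 + 0.18×348 + 0.10×188 = 81.4400
Highest R₀: strategy Q with 194.0800.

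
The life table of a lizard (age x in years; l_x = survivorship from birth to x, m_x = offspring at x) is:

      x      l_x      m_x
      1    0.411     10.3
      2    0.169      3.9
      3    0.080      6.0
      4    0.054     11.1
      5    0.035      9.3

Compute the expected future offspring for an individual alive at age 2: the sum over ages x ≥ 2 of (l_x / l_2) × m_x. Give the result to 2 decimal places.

l_2 = 0.169. Conditional survival from age 2 to x is l_x / l_2.
  x=2: (0.169/0.169) × 3.9 = 3.9000
  x=3: (0.080/0.169) × 6.0 = 2.8402
  x=4: (0.054/0.169) × 11.1 = 3.5467
  x=5: (0.035/0.169) × 9.3 = 1.9260
Sum = 3.9000 + 2.8402 + 3.5467 + 1.9260 = 12.2130

12.21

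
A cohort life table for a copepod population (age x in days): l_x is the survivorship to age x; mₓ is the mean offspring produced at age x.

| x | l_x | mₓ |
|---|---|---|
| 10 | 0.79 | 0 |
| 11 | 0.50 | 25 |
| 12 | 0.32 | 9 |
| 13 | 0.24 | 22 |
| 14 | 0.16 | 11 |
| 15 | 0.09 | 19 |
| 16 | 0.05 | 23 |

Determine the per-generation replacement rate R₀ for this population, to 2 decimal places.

25.28

R₀ = Σ l_x mₓ:
  age 10: 0.79 × 0 = 0.0000
  age 11: 0.50 × 25 = 12.5000
  age 12: 0.32 × 9 = 2.8800
  age 13: 0.24 × 22 = 5.2800
  age 14: 0.16 × 11 = 1.7600
  age 15: 0.09 × 19 = 1.7100
  age 16: 0.05 × 23 = 1.1500
R₀ = 0.0000 + 12.5000 + 2.8800 + 5.2800 + 1.7600 + 1.7100 + 1.1500 = 25.2800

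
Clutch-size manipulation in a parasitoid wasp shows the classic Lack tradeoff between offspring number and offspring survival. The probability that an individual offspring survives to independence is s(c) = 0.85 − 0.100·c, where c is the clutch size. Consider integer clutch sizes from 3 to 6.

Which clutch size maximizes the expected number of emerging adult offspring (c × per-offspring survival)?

Expected emerging adult offspring = c × s(c):
  c=3: 3 × 0.550 = 1.650
  c=4: 4 × 0.450 = 1.800
  c=5: 5 × 0.350 = 1.750
  c=6: 6 × 0.250 = 1.500
Maximum at c = 4 (1.800 emerging adult offspring).

4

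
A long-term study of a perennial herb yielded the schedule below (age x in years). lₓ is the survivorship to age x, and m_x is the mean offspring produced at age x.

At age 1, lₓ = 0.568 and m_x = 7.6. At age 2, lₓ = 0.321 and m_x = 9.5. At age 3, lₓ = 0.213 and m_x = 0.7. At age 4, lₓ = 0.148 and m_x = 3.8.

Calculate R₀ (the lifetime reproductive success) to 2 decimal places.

8.08

R₀ = Σ lₓ m_x:
  age 1: 0.568 × 7.6 = 4.3168
  age 2: 0.321 × 9.5 = 3.0495
  age 3: 0.213 × 0.7 = 0.1491
  age 4: 0.148 × 3.8 = 0.5624
R₀ = 4.3168 + 3.0495 + 0.1491 + 0.5624 = 8.0778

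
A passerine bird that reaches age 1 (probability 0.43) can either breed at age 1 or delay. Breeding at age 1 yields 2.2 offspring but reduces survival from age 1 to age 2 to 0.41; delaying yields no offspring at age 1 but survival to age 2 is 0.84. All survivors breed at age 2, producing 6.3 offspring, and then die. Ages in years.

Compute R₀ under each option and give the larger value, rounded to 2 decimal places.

breed at age 1: R₀ = 0.43 × (2.2 + 0.41 × 6.3) = 0.43 × 4.7830 = 2.0567
delay to age 2: R₀ = 0.43 × (0.84 × 6.3) = 0.43 × 5.2920 = 2.2756
Higher: delay to age 2 (2.2756).

2.28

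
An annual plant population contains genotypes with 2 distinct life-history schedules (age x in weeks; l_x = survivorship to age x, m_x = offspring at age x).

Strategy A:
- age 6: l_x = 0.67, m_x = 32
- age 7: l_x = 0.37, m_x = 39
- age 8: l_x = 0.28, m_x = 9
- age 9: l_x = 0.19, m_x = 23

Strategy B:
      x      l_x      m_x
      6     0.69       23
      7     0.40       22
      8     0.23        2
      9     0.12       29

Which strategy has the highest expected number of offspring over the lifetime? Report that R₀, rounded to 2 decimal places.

42.76

Strategy A: R₀ = 0.67×32 + 0.37×39 + 0.28×9 + 0.19×23 = 42.7600
Strategy B: R₀ = 0.69×23 + 0.40×22 + 0.23×2 + 0.12×29 = 28.6100
Highest R₀: strategy A with 42.7600.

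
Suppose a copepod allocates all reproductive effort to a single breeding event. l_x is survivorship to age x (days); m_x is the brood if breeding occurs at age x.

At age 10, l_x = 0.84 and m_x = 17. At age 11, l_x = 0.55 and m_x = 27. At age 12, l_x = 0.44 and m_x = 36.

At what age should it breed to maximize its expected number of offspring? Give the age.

Expected offspring if breeding at age x = l_x × m_x:
  age 10: 0.84 × 17 = 14.280
  age 11: 0.55 × 27 = 14.850
  age 12: 0.44 × 36 = 15.840
Maximum at age 12 (15.840).

12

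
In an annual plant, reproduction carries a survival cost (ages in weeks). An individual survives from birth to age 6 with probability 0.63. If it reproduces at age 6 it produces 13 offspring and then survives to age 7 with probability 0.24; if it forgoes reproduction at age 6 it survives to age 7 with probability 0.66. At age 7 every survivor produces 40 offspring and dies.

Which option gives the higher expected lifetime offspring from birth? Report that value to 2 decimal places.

breed at age 6: R₀ = 0.63 × (13 + 0.24 × 40) = 0.63 × 22.6000 = 14.2380
delay to age 7: R₀ = 0.63 × (0.66 × 40) = 0.63 × 26.4000 = 16.6320
Higher: delay to age 7 (16.6320).

16.63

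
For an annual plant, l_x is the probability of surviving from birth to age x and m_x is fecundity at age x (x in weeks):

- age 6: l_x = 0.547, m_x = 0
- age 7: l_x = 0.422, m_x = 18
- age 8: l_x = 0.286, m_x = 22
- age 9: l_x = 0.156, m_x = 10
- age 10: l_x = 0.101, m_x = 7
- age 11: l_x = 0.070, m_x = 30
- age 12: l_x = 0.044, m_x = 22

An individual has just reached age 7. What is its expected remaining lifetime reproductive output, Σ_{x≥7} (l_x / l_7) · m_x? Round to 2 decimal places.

45.55

l_7 = 0.422. Conditional survival from age 7 to x is l_x / l_7.
  x=7: (0.422/0.422) × 18 = 18.0000
  x=8: (0.286/0.422) × 22 = 14.9100
  x=9: (0.156/0.422) × 10 = 3.6967
  x=10: (0.101/0.422) × 7 = 1.6754
  x=11: (0.070/0.422) × 30 = 4.9763
  x=12: (0.044/0.422) × 22 = 2.2938
Sum = 18.0000 + 14.9100 + 3.6967 + 1.6754 + 4.9763 + 2.2938 = 45.5521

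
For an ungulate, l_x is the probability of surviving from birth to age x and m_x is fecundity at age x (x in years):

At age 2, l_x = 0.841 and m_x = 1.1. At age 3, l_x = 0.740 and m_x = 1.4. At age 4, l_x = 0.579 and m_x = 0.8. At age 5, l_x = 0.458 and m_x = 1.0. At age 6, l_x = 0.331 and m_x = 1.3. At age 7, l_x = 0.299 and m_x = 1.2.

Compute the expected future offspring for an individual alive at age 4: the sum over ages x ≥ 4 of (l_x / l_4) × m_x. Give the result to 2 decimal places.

l_4 = 0.579. Conditional survival from age 4 to x is l_x / l_4.
  x=4: (0.579/0.579) × 0.8 = 0.8000
  x=5: (0.458/0.579) × 1.0 = 0.7910
  x=6: (0.331/0.579) × 1.3 = 0.7432
  x=7: (0.299/0.579) × 1.2 = 0.6197
Sum = 0.8000 + 0.7910 + 0.7432 + 0.6197 = 2.9539

2.95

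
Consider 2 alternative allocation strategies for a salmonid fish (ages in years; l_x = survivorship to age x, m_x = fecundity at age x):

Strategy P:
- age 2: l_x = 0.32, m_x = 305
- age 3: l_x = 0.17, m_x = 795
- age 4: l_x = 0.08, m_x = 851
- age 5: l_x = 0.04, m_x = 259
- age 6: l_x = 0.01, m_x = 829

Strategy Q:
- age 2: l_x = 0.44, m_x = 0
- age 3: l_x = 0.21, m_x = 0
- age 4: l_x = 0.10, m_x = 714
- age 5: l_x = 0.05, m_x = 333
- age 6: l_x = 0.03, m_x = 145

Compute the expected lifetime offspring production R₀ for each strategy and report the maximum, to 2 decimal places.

319.48

Strategy P: R₀ = 0.32×305 + 0.17×795 + 0.08×851 + 0.04×259 + 0.01×829 = 319.4800
Strategy Q: R₀ = 0.44×0 + 0.21×0 + 0.10×714 + 0.05×333 + 0.03×145 = 92.4000
Highest R₀: strategy P with 319.4800.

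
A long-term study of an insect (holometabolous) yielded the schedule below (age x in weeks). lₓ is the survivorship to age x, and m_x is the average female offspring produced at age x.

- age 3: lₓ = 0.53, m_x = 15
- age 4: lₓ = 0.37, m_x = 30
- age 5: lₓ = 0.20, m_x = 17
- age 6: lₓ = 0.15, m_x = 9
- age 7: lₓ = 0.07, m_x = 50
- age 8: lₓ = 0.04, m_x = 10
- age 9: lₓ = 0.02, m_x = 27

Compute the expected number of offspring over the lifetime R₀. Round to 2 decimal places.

28.24

R₀ = Σ lₓ m_x:
  age 3: 0.53 × 15 = 7.9500
  age 4: 0.37 × 30 = 11.1000
  age 5: 0.20 × 17 = 3.4000
  age 6: 0.15 × 9 = 1.3500
  age 7: 0.07 × 50 = 3.5000
  age 8: 0.04 × 10 = 0.4000
  age 9: 0.02 × 27 = 0.5400
R₀ = 7.9500 + 11.1000 + 3.4000 + 1.3500 + 3.5000 + 0.4000 + 0.5400 = 28.2400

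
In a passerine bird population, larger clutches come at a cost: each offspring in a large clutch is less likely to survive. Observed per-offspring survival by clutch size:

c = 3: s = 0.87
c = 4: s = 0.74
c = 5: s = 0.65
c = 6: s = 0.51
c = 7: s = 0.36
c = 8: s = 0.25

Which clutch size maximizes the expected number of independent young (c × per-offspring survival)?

5

Expected independent young = c × s(c):
  c=3: 3 × 0.87 = 2.610
  c=4: 4 × 0.74 = 2.960
  c=5: 5 × 0.65 = 3.250
  c=6: 6 × 0.51 = 3.060
  c=7: 7 × 0.36 = 2.520
  c=8: 8 × 0.25 = 2.000
Maximum at c = 5 (3.250 independent young).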